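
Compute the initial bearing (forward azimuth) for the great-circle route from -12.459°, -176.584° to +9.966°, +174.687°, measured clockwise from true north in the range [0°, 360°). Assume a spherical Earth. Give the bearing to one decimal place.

338.5°

Δλ = 174.687 − -176.584 = 351.271°; wrapped into (−180°, 180°]: -8.729°.
θ = atan2( sin Δλ · cos φ₂ , cos φ₁ · sin φ₂ − sin φ₁ · cos φ₂ · cos Δλ )
  = atan2(-0.14947, 0.37901) = -21.523° → normalised to [0°, 360°): 338.477°.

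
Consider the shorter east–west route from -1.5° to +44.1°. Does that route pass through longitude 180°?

Signed shortest Δλ = ((44.1 − -1.5 + 180) mod 360) − 180 = 45.6°.
Going east by 45.6° from -1.5° reaches +44.1° without touching 180°.

No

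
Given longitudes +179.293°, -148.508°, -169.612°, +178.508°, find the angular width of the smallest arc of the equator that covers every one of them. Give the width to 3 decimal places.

32.984°

Sort the longitudes: -169.612°, -148.508°, +178.508°, +179.293°.
Eastward gaps between consecutive values (wrapping around): 21.104°, 327.016°, 0.785°, 11.095°.
Largest gap = 327.016° ⇒ minimal covering band is its complement: 360° − 327.016° = 32.984°.
Band runs from +178.508° eastward to -148.508°, crossing the antimeridian.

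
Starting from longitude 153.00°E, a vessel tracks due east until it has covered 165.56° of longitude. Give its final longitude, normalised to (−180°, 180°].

Start at +153.00°; shift +165.56° → +318.56°.
+318.56° lies outside (−180°, 180°]; subtract 360° → -41.44°.

41.44°W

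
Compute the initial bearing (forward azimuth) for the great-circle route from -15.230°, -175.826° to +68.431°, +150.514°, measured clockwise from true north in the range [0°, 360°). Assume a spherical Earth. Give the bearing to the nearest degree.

Δλ = 150.514 − -175.826 = 326.340°; wrapped into (−180°, 180°]: -33.660°.
θ = atan2( sin Δλ · cos φ₂ , cos φ₁ · sin φ₂ − sin φ₁ · cos φ₂ · cos Δλ )
  = atan2(-0.20376, 0.97769) = -11.772° → normalised to [0°, 360°): 348.228°.

348°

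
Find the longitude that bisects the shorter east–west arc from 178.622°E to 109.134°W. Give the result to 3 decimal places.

145.256°W

Signed shortest Δλ from +178.622° to -109.134° is +72.244°.
Midpoint longitude = +178.622° + (+72.244°)/2 = +178.622° + 36.122° = +214.744°.
Normalise into (−180°, 180°]: -145.256°.
(The naïve average (+178.622 + -109.134)/2 = 34.744° is on the wrong side of the globe.)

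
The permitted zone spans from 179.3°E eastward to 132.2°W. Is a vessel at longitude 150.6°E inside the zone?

No

Band width going east from +179.3° to -132.2°: ((-132.2 − 179.3) mod 360) = 48.5°.
Offset of +150.6° east of the west edge: ((150.6 − 179.3) mod 360) = 331.3°.
331.3° > 48.5° ⇒ outside.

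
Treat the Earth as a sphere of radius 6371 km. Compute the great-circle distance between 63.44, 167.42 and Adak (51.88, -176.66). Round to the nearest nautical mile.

857 nmi

Δλ = -176.66 − 167.42 = -344.08°; wrapped into (−180°, 180°]: 15.92°.
Δφ = 51.88 − 63.44 = -11.56°.
a = sin²(Δφ/2) + cos φ₁ · cos φ₂ · sin²(Δλ/2) = 0.015436.
c = 2·atan2(√a, √(1−a)) = 0.24912 rad → d = 6371·c ≈ 1587.17 km ≈ 857.00 nmi.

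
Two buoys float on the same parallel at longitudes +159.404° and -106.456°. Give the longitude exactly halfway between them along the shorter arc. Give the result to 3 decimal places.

-153.526°

Signed shortest Δλ from +159.404° to -106.456° is +94.140°.
Midpoint longitude = +159.404° + (+94.140°)/2 = +159.404° + 47.070° = +206.474°.
Normalise into (−180°, 180°]: -153.526°.
(The naïve average (+159.404 + -106.456)/2 = 26.474° is on the wrong side of the globe.)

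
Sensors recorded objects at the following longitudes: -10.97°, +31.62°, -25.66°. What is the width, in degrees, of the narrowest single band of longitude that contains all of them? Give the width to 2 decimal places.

57.28°

Sort the longitudes: -25.66°, -10.97°, +31.62°.
Eastward gaps between consecutive values (wrapping around): 14.69°, 42.59°, 302.72°.
Largest gap = 302.72° ⇒ minimal covering band is its complement: 360° − 302.72° = 57.28°.
Band runs from -25.66° eastward to +31.62°.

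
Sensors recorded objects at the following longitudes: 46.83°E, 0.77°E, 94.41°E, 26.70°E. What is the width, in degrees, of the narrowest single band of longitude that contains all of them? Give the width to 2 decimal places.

Sort the longitudes: +0.77°, +26.70°, +46.83°, +94.41°.
Eastward gaps between consecutive values (wrapping around): 25.93°, 20.13°, 47.58°, 266.36°.
Largest gap = 266.36° ⇒ minimal covering band is its complement: 360° − 266.36° = 93.64°.
Band runs from +0.77° eastward to +94.41°.

93.64°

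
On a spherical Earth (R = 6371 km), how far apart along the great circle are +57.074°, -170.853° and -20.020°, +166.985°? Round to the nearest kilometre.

Δλ = 166.985 − -170.853 = 337.838°; wrapped into (−180°, 180°]: -22.162°.
Δφ = -20.020 − 57.074 = -77.094°.
a = sin²(Δφ/2) + cos φ₁ · cos φ₂ · sin²(Δλ/2) = 0.407189.
c = 2·atan2(√a, √(1−a)) = 1.38409 rad → d = 6371·c ≈ 8818.05 km.

8818 km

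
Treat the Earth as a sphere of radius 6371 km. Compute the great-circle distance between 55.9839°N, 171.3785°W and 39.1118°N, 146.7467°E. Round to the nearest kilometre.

Δλ = 146.7467 − -171.3785 = 318.1252°; wrapped into (−180°, 180°]: -41.8748°.
Δφ = 39.1118 − 55.9839 = -16.8721°.
a = sin²(Δφ/2) + cos φ₁ · cos φ₂ · sin²(Δλ/2) = 0.076952.
c = 2·atan2(√a, √(1−a)) = 0.56218 rad → d = 6371·c ≈ 3581.63 km.

3582 km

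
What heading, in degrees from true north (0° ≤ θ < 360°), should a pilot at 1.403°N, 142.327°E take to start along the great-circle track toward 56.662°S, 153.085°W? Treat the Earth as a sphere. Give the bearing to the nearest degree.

149°

Δλ = -153.085 − 142.327 = -295.412°; wrapped into (−180°, 180°]: 64.588°.
θ = atan2( sin Δλ · cos φ₂ , cos φ₁ · sin φ₂ − sin φ₁ · cos φ₂ · cos Δλ )
  = atan2(0.49640, -0.84097) = 149.448° → normalised to [0°, 360°): 149.448°.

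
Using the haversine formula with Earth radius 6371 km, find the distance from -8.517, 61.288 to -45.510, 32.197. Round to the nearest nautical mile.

Δλ = 32.197 − 61.288 = -29.091°.
Δφ = -45.510 − -8.517 = -36.993°.
a = sin²(Δφ/2) + cos φ₁ · cos φ₂ · sin²(Δλ/2) = 0.144361.
c = 2·atan2(√a, √(1−a)) = 0.77948 rad → d = 6371·c ≈ 4966.07 km ≈ 2681.46 nmi.

2681 nmi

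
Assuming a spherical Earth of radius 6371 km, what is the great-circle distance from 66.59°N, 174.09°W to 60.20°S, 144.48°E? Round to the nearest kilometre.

14501 km

Δλ = 144.48 − -174.09 = 318.57°; wrapped into (−180°, 180°]: -41.43°.
Δφ = -60.20 − 66.59 = -126.79°.
a = sin²(Δφ/2) + cos φ₁ · cos φ₂ · sin²(Δλ/2) = 0.824147.
c = 2·atan2(√a, √(1−a)) = 2.27614 rad → d = 6371·c ≈ 14501.27 km.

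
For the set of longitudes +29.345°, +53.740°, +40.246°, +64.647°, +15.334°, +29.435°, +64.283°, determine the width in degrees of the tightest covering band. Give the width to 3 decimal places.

Sort the longitudes: +15.334°, +29.345°, +29.435°, +40.246°, +53.740°, +64.283°, +64.647°.
Eastward gaps between consecutive values (wrapping around): 14.011°, 0.090°, 10.811°, 13.494°, 10.543°, 0.364°, 310.687°.
Largest gap = 310.687° ⇒ minimal covering band is its complement: 360° − 310.687° = 49.313°.
Band runs from +15.334° eastward to +64.647°.

49.313°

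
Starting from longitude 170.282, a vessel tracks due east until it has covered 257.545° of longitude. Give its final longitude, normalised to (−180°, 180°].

+67.827°

Start at +170.282°; shift +257.545° → +427.827°.
+427.827° lies outside (−180°, 180°]; subtract 360° → +67.827°.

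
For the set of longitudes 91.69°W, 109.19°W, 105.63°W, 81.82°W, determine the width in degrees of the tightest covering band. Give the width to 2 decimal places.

27.37°

Sort the longitudes: -109.19°, -105.63°, -91.69°, -81.82°.
Eastward gaps between consecutive values (wrapping around): 3.56°, 13.94°, 9.87°, 332.63°.
Largest gap = 332.63° ⇒ minimal covering band is its complement: 360° − 332.63° = 27.37°.
Band runs from -109.19° eastward to -81.82°.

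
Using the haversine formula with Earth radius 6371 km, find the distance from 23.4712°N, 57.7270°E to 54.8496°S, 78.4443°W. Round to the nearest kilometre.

15007 km

Δλ = -78.4443 − 57.7270 = -136.1713°.
Δφ = -54.8496 − 23.4712 = -78.3208°.
a = sin²(Δφ/2) + cos φ₁ · cos φ₂ · sin²(Δλ/2) = 0.853314.
c = 2·atan2(√a, √(1−a)) = 2.35552 rad → d = 6371·c ≈ 15007.01 km.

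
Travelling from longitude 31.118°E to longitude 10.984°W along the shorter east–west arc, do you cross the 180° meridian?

No

Signed shortest Δλ = ((-10.984 − 31.118 + 180) mod 360) − 180 = -42.102°.
Going west by 42.102° from +31.118° reaches -10.984° without touching 180°.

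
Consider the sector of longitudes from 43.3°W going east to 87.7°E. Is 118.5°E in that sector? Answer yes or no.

Band width going east from -43.3° to +87.7°: ((87.7 − -43.3) mod 360) = 131.0°.
Offset of +118.5° east of the west edge: ((118.5 − -43.3) mod 360) = 161.8°.
161.8° > 131.0° ⇒ outside.

No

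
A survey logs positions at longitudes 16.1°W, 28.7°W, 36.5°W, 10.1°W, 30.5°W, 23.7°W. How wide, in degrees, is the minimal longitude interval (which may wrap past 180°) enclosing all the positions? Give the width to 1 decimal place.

26.4°

Sort the longitudes: -36.5°, -30.5°, -28.7°, -23.7°, -16.1°, -10.1°.
Eastward gaps between consecutive values (wrapping around): 6.0°, 1.8°, 5.0°, 7.6°, 6.0°, 333.6°.
Largest gap = 333.6° ⇒ minimal covering band is its complement: 360° − 333.6° = 26.4°.
Band runs from -36.5° eastward to -10.1°.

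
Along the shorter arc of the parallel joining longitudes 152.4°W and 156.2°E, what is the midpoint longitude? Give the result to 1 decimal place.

Signed shortest Δλ from -152.4° to +156.2° is -51.4°.
Midpoint longitude = -152.4° + (-51.4°)/2 = -152.4° − 25.7° = -178.1°.
(The naïve average (-152.4 + +156.2)/2 = 1.9° is on the wrong side of the globe.)

178.1°W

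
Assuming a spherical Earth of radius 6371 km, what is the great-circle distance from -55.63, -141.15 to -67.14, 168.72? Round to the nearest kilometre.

2856 km

Δλ = 168.72 − -141.15 = 309.87°; wrapped into (−180°, 180°]: -50.13°.
Δφ = -67.14 − -55.63 = -11.51°.
a = sin²(Δφ/2) + cos φ₁ · cos φ₂ · sin²(Δλ/2) = 0.049416.
c = 2·atan2(√a, √(1−a)) = 0.44834 rad → d = 6371·c ≈ 2856.38 km.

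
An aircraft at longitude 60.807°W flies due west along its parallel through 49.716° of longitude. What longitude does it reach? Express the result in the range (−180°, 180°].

110.523°W

Start at -60.807°; shift −49.716° → -110.523°.
-110.523° already lies in (−180°, 180°].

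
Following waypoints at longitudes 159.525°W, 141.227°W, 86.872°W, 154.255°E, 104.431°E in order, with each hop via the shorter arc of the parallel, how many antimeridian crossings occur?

1

Leg 1: -159.525° → -141.227°, shortest Δλ = 18.298° (east) — does not cross 180°.
Leg 2: -141.227° → -86.872°, shortest Δλ = 54.355° (east) — does not cross 180°.
Leg 3: -86.872° → +154.255°, shortest Δλ = -118.873° (west) — crosses 180°.
Leg 4: +154.255° → +104.431°, shortest Δλ = -49.824° (west) — does not cross 180°.
Total crossings: 1.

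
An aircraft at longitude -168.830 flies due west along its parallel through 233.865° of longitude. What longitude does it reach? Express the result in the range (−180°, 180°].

Start at -168.830°; shift −233.865° → -402.695°.
-402.695° lies outside (−180°, 180°]; add 360° → -42.695°.

-42.695°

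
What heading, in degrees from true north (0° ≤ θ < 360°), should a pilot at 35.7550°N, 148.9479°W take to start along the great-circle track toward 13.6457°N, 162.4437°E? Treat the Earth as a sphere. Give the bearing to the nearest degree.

Δλ = 162.4437 − -148.9479 = 311.3916°; wrapped into (−180°, 180°]: -48.6084°.
θ = atan2( sin Δλ · cos φ₂ , cos φ₁ · sin φ₂ − sin φ₁ · cos φ₂ · cos Δλ )
  = atan2(-0.72903, -0.18400) = -104.165° → normalised to [0°, 360°): 255.835°.

256°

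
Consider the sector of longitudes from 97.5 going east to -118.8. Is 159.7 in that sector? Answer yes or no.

Band width going east from +97.5° to -118.8°: ((-118.8 − 97.5) mod 360) = 143.7°.
Offset of +159.7° east of the west edge: ((159.7 − 97.5) mod 360) = 62.2°.
62.2° ≤ 143.7° ⇒ inside.

Yes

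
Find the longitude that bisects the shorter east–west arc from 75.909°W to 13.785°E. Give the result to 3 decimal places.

Signed shortest Δλ from -75.909° to +13.785° is +89.694°.
Midpoint longitude = -75.909° + (+89.694°)/2 = -75.909° + 44.847° = -31.062°.

31.062°W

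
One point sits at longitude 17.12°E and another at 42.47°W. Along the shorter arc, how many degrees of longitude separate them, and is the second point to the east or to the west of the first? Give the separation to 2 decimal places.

59.59° west

Raw difference: -42.47 − 17.12 = -59.59°.
Normalise into (−180°, 180°]: -59.59° stays -59.59°.
Negative ⇒ the second point lies to the west; separation 59.59°.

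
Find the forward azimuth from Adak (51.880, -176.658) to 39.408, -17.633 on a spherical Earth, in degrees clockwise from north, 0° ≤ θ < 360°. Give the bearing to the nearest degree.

16°

Δλ = -17.633 − -176.658 = 159.025°.
θ = atan2( sin Δλ · cos φ₂ , cos φ₁ · sin φ₂ − sin φ₁ · cos φ₂ · cos Δλ )
  = atan2(0.27658, 0.95947) = 16.080° → normalised to [0°, 360°): 16.080°.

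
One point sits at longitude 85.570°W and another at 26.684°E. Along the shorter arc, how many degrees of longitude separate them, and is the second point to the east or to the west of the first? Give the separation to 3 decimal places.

Raw difference: 26.684 − -85.570 = 112.254°.
Normalise into (−180°, 180°]: 112.254° stays 112.254°.
Positive ⇒ the second point lies to the east; separation 112.254°.

112.254° east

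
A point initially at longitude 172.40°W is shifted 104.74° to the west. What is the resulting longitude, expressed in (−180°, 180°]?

Start at -172.40°; shift −104.74° → -277.14°.
-277.14° lies outside (−180°, 180°]; add 360° → +82.86°.

82.86°E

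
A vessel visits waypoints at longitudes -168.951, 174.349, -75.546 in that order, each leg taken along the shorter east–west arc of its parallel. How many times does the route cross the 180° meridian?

Leg 1: -168.951° → +174.349°, shortest Δλ = -16.7° (west) — crosses 180°.
Leg 2: +174.349° → -75.546°, shortest Δλ = 110.105° (east) — crosses 180°.
Total crossings: 2.

2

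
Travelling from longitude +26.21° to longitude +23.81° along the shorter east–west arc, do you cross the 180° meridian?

No

Signed shortest Δλ = ((23.81 − 26.21 + 180) mod 360) − 180 = -2.4°.
Going west by 2.4° from +26.21° reaches +23.81° without touching 180°.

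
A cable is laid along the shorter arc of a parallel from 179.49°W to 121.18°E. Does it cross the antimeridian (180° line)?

Yes

Naïve |121.18 − -179.49| = 300.67° > 180°, so the shorter arc goes the other way round — across 180°.
Signed shortest Δλ = ((121.18 − -179.49 + 180) mod 360) − 180 = -59.33°.
Going west by 59.33° from -179.49° passes through 180° before reaching +121.18°.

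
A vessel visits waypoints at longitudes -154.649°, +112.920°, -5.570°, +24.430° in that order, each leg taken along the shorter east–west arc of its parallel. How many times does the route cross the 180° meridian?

Leg 1: -154.649° → +112.920°, shortest Δλ = -92.431° (west) — crosses 180°.
Leg 2: +112.920° → -5.570°, shortest Δλ = -118.49° (west) — does not cross 180°.
Leg 3: -5.570° → +24.430°, shortest Δλ = 30.0° (east) — does not cross 180°.
Total crossings: 1.

1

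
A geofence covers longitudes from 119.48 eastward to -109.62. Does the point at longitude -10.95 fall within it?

No

Band width going east from +119.48° to -109.62°: ((-109.62 − 119.48) mod 360) = 130.90°.
Offset of -10.95° east of the west edge: ((-10.95 − 119.48) mod 360) = 229.57°.
229.57° > 130.90° ⇒ outside.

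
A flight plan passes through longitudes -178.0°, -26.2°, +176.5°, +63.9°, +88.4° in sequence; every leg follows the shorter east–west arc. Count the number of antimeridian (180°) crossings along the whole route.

1

Leg 1: -178.0° → -26.2°, shortest Δλ = 151.8° (east) — does not cross 180°.
Leg 2: -26.2° → +176.5°, shortest Δλ = -157.3° (west) — crosses 180°.
Leg 3: +176.5° → +63.9°, shortest Δλ = -112.6° (west) — does not cross 180°.
Leg 4: +63.9° → +88.4°, shortest Δλ = 24.5° (east) — does not cross 180°.
Total crossings: 1.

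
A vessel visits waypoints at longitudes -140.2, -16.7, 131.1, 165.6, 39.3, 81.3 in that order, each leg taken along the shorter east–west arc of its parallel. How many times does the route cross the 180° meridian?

0

Leg 1: -140.2° → -16.7°, shortest Δλ = 123.5° (east) — does not cross 180°.
Leg 2: -16.7° → +131.1°, shortest Δλ = 147.8° (east) — does not cross 180°.
Leg 3: +131.1° → +165.6°, shortest Δλ = 34.5° (east) — does not cross 180°.
Leg 4: +165.6° → +39.3°, shortest Δλ = -126.3° (west) — does not cross 180°.
Leg 5: +39.3° → +81.3°, shortest Δλ = 42.0° (east) — does not cross 180°.
Total crossings: 0.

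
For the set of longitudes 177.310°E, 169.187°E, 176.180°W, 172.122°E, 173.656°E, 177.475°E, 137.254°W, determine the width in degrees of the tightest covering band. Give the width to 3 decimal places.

Sort the longitudes: -176.180°, -137.254°, +169.187°, +172.122°, +173.656°, +177.310°, +177.475°.
Eastward gaps between consecutive values (wrapping around): 38.926°, 306.441°, 2.935°, 1.534°, 3.654°, 0.165°, 6.345°.
Largest gap = 306.441° ⇒ minimal covering band is its complement: 360° − 306.441° = 53.559°.
Band runs from +169.187° eastward to -137.254°, crossing the antimeridian.

53.559°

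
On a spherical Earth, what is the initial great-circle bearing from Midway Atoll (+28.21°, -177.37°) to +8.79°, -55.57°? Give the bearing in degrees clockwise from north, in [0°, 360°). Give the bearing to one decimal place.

Δλ = -55.57 − -177.37 = 121.80°.
θ = atan2( sin Δλ · cos φ₂ , cos φ₁ · sin φ₂ − sin φ₁ · cos φ₂ · cos Δλ )
  = atan2(0.83991, 0.38083) = 65.610° → normalised to [0°, 360°): 65.610°.

65.6°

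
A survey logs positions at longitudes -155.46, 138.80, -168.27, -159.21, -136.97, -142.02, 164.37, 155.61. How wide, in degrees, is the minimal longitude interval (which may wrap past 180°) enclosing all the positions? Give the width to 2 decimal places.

84.23°

Sort the longitudes: -168.27°, -159.21°, -155.46°, -142.02°, -136.97°, +138.80°, +155.61°, +164.37°.
Eastward gaps between consecutive values (wrapping around): 9.06°, 3.75°, 13.44°, 5.05°, 275.77°, 16.81°, 8.76°, 27.36°.
Largest gap = 275.77° ⇒ minimal covering band is its complement: 360° − 275.77° = 84.23°.
Band runs from +138.80° eastward to -136.97°, crossing the antimeridian.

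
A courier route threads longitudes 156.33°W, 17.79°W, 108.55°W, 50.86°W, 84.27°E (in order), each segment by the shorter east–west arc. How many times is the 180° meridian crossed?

0

Leg 1: -156.33° → -17.79°, shortest Δλ = 138.54° (east) — does not cross 180°.
Leg 2: -17.79° → -108.55°, shortest Δλ = -90.76° (west) — does not cross 180°.
Leg 3: -108.55° → -50.86°, shortest Δλ = 57.69° (east) — does not cross 180°.
Leg 4: -50.86° → +84.27°, shortest Δλ = 135.13° (east) — does not cross 180°.
Total crossings: 0.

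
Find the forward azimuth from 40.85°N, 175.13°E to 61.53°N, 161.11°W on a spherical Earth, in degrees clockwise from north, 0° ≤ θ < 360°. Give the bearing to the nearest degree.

27°

Δλ = -161.11 − 175.13 = -336.24°; wrapped into (−180°, 180°]: 23.76°.
θ = atan2( sin Δλ · cos φ₂ , cos φ₁ · sin φ₂ − sin φ₁ · cos φ₂ · cos Δλ )
  = atan2(0.19206, 0.37958) = 26.839° → normalised to [0°, 360°): 26.839°.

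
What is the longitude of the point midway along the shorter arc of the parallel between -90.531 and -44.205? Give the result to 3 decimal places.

Signed shortest Δλ from -90.531° to -44.205° is +46.326°.
Midpoint longitude = -90.531° + (+46.326°)/2 = -90.531° + 23.163° = -67.368°.

-67.368°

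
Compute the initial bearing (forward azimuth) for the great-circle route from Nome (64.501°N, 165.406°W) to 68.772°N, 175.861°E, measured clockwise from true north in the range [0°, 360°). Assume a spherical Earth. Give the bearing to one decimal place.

308.3°

Δλ = 175.861 − -165.406 = 341.267°; wrapped into (−180°, 180°]: -18.733°.
θ = atan2( sin Δλ · cos φ₂ , cos φ₁ · sin φ₂ − sin φ₁ · cos φ₂ · cos Δλ )
  = atan2(-0.11629, 0.09179) = -51.715° → normalised to [0°, 360°): 308.285°.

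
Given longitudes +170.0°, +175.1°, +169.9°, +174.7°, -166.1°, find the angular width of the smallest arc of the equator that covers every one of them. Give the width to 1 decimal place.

Sort the longitudes: -166.1°, +169.9°, +170.0°, +174.7°, +175.1°.
Eastward gaps between consecutive values (wrapping around): 336.0°, 0.1°, 4.7°, 0.4°, 18.8°.
Largest gap = 336.0° ⇒ minimal covering band is its complement: 360° − 336.0° = 24.0°.
Band runs from +169.9° eastward to -166.1°, crossing the antimeridian.

24.0°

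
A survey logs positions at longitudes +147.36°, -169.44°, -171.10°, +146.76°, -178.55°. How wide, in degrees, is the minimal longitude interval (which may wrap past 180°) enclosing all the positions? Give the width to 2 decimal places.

Sort the longitudes: -178.55°, -171.10°, -169.44°, +146.76°, +147.36°.
Eastward gaps between consecutive values (wrapping around): 7.45°, 1.66°, 316.20°, 0.60°, 34.09°.
Largest gap = 316.20° ⇒ minimal covering band is its complement: 360° − 316.20° = 43.80°.
Band runs from +146.76° eastward to -169.44°, crossing the antimeridian.

43.80°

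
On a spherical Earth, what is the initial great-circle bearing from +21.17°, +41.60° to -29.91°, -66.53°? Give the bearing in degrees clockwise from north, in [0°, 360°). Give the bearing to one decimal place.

Δλ = -66.53 − 41.60 = -108.13°.
θ = atan2( sin Δλ · cos φ₂ , cos φ₁ · sin φ₂ − sin φ₁ · cos φ₂ · cos Δλ )
  = atan2(-0.82378, -0.36758) = -114.047° → normalised to [0°, 360°): 245.953°.

246.0°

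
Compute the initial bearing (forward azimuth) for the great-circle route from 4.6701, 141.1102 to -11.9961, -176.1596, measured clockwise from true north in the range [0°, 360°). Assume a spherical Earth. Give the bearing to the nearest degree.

112°

Δλ = -176.1596 − 141.1102 = -317.2698°; wrapped into (−180°, 180°]: 42.7302°.
θ = atan2( sin Δλ · cos φ₂ , cos φ₁ · sin φ₂ − sin φ₁ · cos φ₂ · cos Δλ )
  = atan2(0.66373, -0.26566) = 111.814° → normalised to [0°, 360°): 111.814°.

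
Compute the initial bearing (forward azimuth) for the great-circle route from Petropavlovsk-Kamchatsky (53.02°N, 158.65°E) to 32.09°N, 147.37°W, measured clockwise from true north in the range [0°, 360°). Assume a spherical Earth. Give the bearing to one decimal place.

Δλ = -147.37 − 158.65 = -306.02°; wrapped into (−180°, 180°]: 53.98°.
θ = atan2( sin Δλ · cos φ₂ , cos φ₁ · sin φ₂ − sin φ₁ · cos φ₂ · cos Δλ )
  = atan2(0.68524, -0.07843) = 96.530° → normalised to [0°, 360°): 96.530°.

96.5°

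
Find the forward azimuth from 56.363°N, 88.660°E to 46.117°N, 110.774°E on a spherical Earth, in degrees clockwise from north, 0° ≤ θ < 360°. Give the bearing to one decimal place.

Δλ = 110.774 − 88.660 = 22.114°.
θ = atan2( sin Δλ · cos φ₂ , cos φ₁ · sin φ₂ − sin φ₁ · cos φ₂ · cos Δλ )
  = atan2(0.26095, -0.13542) = 117.427° → normalised to [0°, 360°): 117.427°.

117.4°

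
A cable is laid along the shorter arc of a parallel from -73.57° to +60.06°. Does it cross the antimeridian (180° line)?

Signed shortest Δλ = ((60.06 − -73.57 + 180) mod 360) − 180 = 133.63°.
Going east by 133.63° from -73.57° reaches +60.06° without touching 180°.

No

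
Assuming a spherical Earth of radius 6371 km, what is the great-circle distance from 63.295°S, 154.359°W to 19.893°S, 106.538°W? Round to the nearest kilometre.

Δλ = -106.538 − -154.359 = 47.821°.
Δφ = -19.893 − -63.295 = 43.402°.
a = sin²(Δφ/2) + cos φ₁ · cos φ₂ · sin²(Δλ/2) = 0.206144.
c = 2·atan2(√a, √(1−a)) = 0.94257 rad → d = 6371·c ≈ 6005.11 km.

6005 km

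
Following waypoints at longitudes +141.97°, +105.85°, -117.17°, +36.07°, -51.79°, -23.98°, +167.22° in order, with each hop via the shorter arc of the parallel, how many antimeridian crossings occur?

2

Leg 1: +141.97° → +105.85°, shortest Δλ = -36.12° (west) — does not cross 180°.
Leg 2: +105.85° → -117.17°, shortest Δλ = 136.98° (east) — crosses 180°.
Leg 3: -117.17° → +36.07°, shortest Δλ = 153.24° (east) — does not cross 180°.
Leg 4: +36.07° → -51.79°, shortest Δλ = -87.86° (west) — does not cross 180°.
Leg 5: -51.79° → -23.98°, shortest Δλ = 27.81° (east) — does not cross 180°.
Leg 6: -23.98° → +167.22°, shortest Δλ = -168.8° (west) — crosses 180°.
Total crossings: 2.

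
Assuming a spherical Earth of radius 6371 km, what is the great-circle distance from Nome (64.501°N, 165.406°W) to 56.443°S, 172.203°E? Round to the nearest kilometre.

13582 km

Δλ = 172.203 − -165.406 = 337.609°; wrapped into (−180°, 180°]: -22.391°.
Δφ = -56.443 − 64.501 = -120.944°.
a = sin²(Δφ/2) + cos φ₁ · cos φ₂ · sin²(Δλ/2) = 0.766071.
c = 2·atan2(√a, √(1−a)) = 2.13192 rad → d = 6371·c ≈ 13582.49 km.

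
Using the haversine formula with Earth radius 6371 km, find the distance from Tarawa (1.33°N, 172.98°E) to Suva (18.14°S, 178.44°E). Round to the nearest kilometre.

Δλ = 178.44 − 172.98 = 5.46°.
Δφ = -18.14 − 1.33 = -19.47°.
a = sin²(Δφ/2) + cos φ₁ · cos φ₂ · sin²(Δλ/2) = 0.030747.
c = 2·atan2(√a, √(1−a)) = 0.35252 rad → d = 6371·c ≈ 2245.90 km.

2246 km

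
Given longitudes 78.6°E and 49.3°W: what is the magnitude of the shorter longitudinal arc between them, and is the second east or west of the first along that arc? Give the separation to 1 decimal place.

127.9° west

Raw difference: -49.3 − 78.6 = -127.9°.
Normalise into (−180°, 180°]: -127.9° stays -127.9°.
Negative ⇒ the second point lies to the west; separation 127.9°.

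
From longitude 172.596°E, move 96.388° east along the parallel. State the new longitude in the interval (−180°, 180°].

Start at +172.596°; shift +96.388° → +268.984°.
+268.984° lies outside (−180°, 180°]; subtract 360° → -91.016°.

91.016°W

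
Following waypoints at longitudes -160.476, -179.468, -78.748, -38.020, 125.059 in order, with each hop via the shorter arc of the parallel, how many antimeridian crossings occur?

Leg 1: -160.476° → -179.468°, shortest Δλ = -18.992° (west) — does not cross 180°.
Leg 2: -179.468° → -78.748°, shortest Δλ = 100.72° (east) — does not cross 180°.
Leg 3: -78.748° → -38.020°, shortest Δλ = 40.728° (east) — does not cross 180°.
Leg 4: -38.020° → +125.059°, shortest Δλ = 163.079° (east) — does not cross 180°.
Total crossings: 0.

0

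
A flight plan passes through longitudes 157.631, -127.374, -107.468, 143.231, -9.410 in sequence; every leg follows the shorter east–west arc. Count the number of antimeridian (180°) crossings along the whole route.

Leg 1: +157.631° → -127.374°, shortest Δλ = 74.995° (east) — crosses 180°.
Leg 2: -127.374° → -107.468°, shortest Δλ = 19.906° (east) — does not cross 180°.
Leg 3: -107.468° → +143.231°, shortest Δλ = -109.301° (west) — crosses 180°.
Leg 4: +143.231° → -9.410°, shortest Δλ = -152.641° (west) — does not cross 180°.
Total crossings: 2.

2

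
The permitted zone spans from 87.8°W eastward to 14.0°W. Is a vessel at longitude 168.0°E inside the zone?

No

Band width going east from -87.8° to -14.0°: ((-14.0 − -87.8) mod 360) = 73.8°.
Offset of +168.0° east of the west edge: ((168.0 − -87.8) mod 360) = 255.8°.
255.8° > 73.8° ⇒ outside.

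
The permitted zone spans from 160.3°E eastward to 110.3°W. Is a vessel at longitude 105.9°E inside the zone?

Band width going east from +160.3° to -110.3°: ((-110.3 − 160.3) mod 360) = 89.4°.
Offset of +105.9° east of the west edge: ((105.9 − 160.3) mod 360) = 305.6°.
305.6° > 89.4° ⇒ outside.

No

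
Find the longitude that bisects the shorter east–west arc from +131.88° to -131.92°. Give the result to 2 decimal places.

+179.98°

Signed shortest Δλ from +131.88° to -131.92° is +96.20°.
Midpoint longitude = +131.88° + (+96.20°)/2 = +131.88° + 48.10° = +179.98°.
(The naïve average (+131.88 + -131.92)/2 = -0.02° is on the wrong side of the globe.)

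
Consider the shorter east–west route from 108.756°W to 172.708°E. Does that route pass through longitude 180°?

Yes

Naïve |172.708 − -108.756| = 281.464° > 180°, so the shorter arc goes the other way round — across 180°.
Signed shortest Δλ = ((172.708 − -108.756 + 180) mod 360) − 180 = -78.536°.
Going west by 78.536° from -108.756° passes through 180° before reaching +172.708°.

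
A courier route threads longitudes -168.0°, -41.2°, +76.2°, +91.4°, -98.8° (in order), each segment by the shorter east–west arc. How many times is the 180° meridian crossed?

1

Leg 1: -168.0° → -41.2°, shortest Δλ = 126.8° (east) — does not cross 180°.
Leg 2: -41.2° → +76.2°, shortest Δλ = 117.4° (east) — does not cross 180°.
Leg 3: +76.2° → +91.4°, shortest Δλ = 15.2° (east) — does not cross 180°.
Leg 4: +91.4° → -98.8°, shortest Δλ = 169.8° (east) — crosses 180°.
Total crossings: 1.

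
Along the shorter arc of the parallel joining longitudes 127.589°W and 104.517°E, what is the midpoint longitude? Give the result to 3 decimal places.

168.464°E

Signed shortest Δλ from -127.589° to +104.517° is -127.894°.
Midpoint longitude = -127.589° + (-127.894°)/2 = -127.589° − 63.947° = -191.536°.
Normalise into (−180°, 180°]: +168.464°.
(The naïve average (-127.589 + +104.517)/2 = -11.536° is on the wrong side of the globe.)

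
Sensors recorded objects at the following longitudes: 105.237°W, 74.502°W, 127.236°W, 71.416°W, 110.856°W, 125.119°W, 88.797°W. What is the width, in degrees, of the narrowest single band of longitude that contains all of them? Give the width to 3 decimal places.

Sort the longitudes: -127.236°, -125.119°, -110.856°, -105.237°, -88.797°, -74.502°, -71.416°.
Eastward gaps between consecutive values (wrapping around): 2.117°, 14.263°, 5.619°, 16.440°, 14.295°, 3.086°, 304.180°.
Largest gap = 304.180° ⇒ minimal covering band is its complement: 360° − 304.180° = 55.820°.
Band runs from -127.236° eastward to -71.416°.

55.820°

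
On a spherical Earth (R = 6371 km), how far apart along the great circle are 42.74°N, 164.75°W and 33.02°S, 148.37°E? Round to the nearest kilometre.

Δλ = 148.37 − -164.75 = 313.12°; wrapped into (−180°, 180°]: -46.88°.
Δφ = -33.02 − 42.74 = -75.76°.
a = sin²(Δφ/2) + cos φ₁ · cos φ₂ · sin²(Δλ/2) = 0.474452.
c = 2·atan2(√a, √(1−a)) = 1.51968 rad → d = 6371·c ≈ 9681.87 km.

9682 km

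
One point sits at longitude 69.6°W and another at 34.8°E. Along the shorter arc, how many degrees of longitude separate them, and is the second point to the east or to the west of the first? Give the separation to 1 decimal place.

Raw difference: 34.8 − -69.6 = 104.4°.
Normalise into (−180°, 180°]: 104.4° stays 104.4°.
Positive ⇒ the second point lies to the east; separation 104.4°.

104.4° east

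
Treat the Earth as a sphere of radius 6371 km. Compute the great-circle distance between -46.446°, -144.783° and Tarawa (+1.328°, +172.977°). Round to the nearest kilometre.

6722 km

Δλ = 172.977 − -144.783 = 317.760°; wrapped into (−180°, 180°]: -42.240°.
Δφ = 1.328 − -46.446 = 47.774°.
a = sin²(Δφ/2) + cos φ₁ · cos φ₂ · sin²(Δλ/2) = 0.253407.
c = 2·atan2(√a, √(1−a)) = 1.05505 rad → d = 6371·c ≈ 6721.71 km.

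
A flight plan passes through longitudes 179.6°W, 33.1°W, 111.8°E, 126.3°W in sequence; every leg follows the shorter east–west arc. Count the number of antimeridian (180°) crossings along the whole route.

1

Leg 1: -179.6° → -33.1°, shortest Δλ = 146.5° (east) — does not cross 180°.
Leg 2: -33.1° → +111.8°, shortest Δλ = 144.9° (east) — does not cross 180°.
Leg 3: +111.8° → -126.3°, shortest Δλ = 121.9° (east) — crosses 180°.
Total crossings: 1.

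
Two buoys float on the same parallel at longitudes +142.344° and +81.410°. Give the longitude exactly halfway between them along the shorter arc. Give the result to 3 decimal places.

+111.877°

Signed shortest Δλ from +142.344° to +81.410° is -60.934°.
Midpoint longitude = +142.344° + (-60.934°)/2 = +142.344° − 30.467° = +111.877°.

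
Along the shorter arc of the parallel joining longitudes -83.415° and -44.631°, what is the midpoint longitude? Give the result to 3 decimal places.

Signed shortest Δλ from -83.415° to -44.631° is +38.784°.
Midpoint longitude = -83.415° + (+38.784°)/2 = -83.415° + 19.392° = -64.023°.

-64.023°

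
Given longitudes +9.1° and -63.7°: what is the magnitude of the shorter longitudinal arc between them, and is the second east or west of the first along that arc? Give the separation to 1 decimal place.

Raw difference: -63.7 − 9.1 = -72.8°.
Normalise into (−180°, 180°]: -72.8° stays -72.8°.
Negative ⇒ the second point lies to the west; separation 72.8°.

72.8° west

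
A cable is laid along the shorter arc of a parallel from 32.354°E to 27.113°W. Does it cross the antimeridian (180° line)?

No

Signed shortest Δλ = ((-27.113 − 32.354 + 180) mod 360) − 180 = -59.467°.
Going west by 59.467° from +32.354° reaches -27.113° without touching 180°.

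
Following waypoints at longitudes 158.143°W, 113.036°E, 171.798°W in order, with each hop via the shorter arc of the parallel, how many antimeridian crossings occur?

2

Leg 1: -158.143° → +113.036°, shortest Δλ = -88.821° (west) — crosses 180°.
Leg 2: +113.036° → -171.798°, shortest Δλ = 75.166° (east) — crosses 180°.
Total crossings: 2.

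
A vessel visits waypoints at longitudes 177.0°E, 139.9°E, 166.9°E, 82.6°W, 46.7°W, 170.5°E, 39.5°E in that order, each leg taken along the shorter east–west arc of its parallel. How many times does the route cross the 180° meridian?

2

Leg 1: +177.0° → +139.9°, shortest Δλ = -37.1° (west) — does not cross 180°.
Leg 2: +139.9° → +166.9°, shortest Δλ = 27.0° (east) — does not cross 180°.
Leg 3: +166.9° → -82.6°, shortest Δλ = 110.5° (east) — crosses 180°.
Leg 4: -82.6° → -46.7°, shortest Δλ = 35.9° (east) — does not cross 180°.
Leg 5: -46.7° → +170.5°, shortest Δλ = -142.8° (west) — crosses 180°.
Leg 6: +170.5° → +39.5°, shortest Δλ = -131.0° (west) — does not cross 180°.
Total crossings: 2.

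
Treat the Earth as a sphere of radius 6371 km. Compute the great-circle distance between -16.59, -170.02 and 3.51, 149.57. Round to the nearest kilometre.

4970 km

Δλ = 149.57 − -170.02 = 319.59°; wrapped into (−180°, 180°]: -40.41°.
Δφ = 3.51 − -16.59 = 20.10°.
a = sin²(Δφ/2) + cos φ₁ · cos φ₂ · sin²(Δλ/2) = 0.144560.
c = 2·atan2(√a, √(1−a)) = 0.78005 rad → d = 6371·c ≈ 4969.69 km.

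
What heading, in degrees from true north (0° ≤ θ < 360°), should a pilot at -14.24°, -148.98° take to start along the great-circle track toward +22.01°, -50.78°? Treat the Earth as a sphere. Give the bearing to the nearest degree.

Δλ = -50.78 − -148.98 = 98.20°.
θ = atan2( sin Δλ · cos φ₂ , cos φ₁ · sin φ₂ − sin φ₁ · cos φ₂ · cos Δλ )
  = atan2(0.91764, 0.33073) = 70.180° → normalised to [0°, 360°): 70.180°.

70°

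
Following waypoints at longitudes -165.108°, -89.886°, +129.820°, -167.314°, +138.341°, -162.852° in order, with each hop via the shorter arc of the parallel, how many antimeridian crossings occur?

4

Leg 1: -165.108° → -89.886°, shortest Δλ = 75.222° (east) — does not cross 180°.
Leg 2: -89.886° → +129.820°, shortest Δλ = -140.294° (west) — crosses 180°.
Leg 3: +129.820° → -167.314°, shortest Δλ = 62.866° (east) — crosses 180°.
Leg 4: -167.314° → +138.341°, shortest Δλ = -54.345° (west) — crosses 180°.
Leg 5: +138.341° → -162.852°, shortest Δλ = 58.807° (east) — crosses 180°.
Total crossings: 4.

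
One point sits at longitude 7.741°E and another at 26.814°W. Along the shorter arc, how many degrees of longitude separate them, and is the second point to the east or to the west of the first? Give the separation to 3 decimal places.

34.555° west

Raw difference: -26.814 − 7.741 = -34.555°.
Normalise into (−180°, 180°]: -34.555° stays -34.555°.
Negative ⇒ the second point lies to the west; separation 34.555°.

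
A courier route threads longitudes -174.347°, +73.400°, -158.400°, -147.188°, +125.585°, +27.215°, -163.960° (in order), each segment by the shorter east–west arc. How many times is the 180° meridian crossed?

4

Leg 1: -174.347° → +73.400°, shortest Δλ = -112.253° (west) — crosses 180°.
Leg 2: +73.400° → -158.400°, shortest Δλ = 128.2° (east) — crosses 180°.
Leg 3: -158.400° → -147.188°, shortest Δλ = 11.212° (east) — does not cross 180°.
Leg 4: -147.188° → +125.585°, shortest Δλ = -87.227° (west) — crosses 180°.
Leg 5: +125.585° → +27.215°, shortest Δλ = -98.37° (west) — does not cross 180°.
Leg 6: +27.215° → -163.960°, shortest Δλ = 168.825° (east) — crosses 180°.
Total crossings: 4.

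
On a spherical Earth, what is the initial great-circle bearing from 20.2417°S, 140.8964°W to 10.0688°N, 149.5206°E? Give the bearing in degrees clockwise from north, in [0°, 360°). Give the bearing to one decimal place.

Δλ = 149.5206 − -140.8964 = 290.4170°; wrapped into (−180°, 180°]: -69.5830°.
θ = atan2( sin Δλ · cos φ₂ , cos φ₁ · sin φ₂ − sin φ₁ · cos φ₂ · cos Δλ )
  = atan2(-0.92274, 0.28287) = -72.957° → normalised to [0°, 360°): 287.043°.

287.0°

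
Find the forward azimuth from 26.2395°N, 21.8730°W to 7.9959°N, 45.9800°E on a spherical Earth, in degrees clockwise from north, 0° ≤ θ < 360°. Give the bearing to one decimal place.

Δλ = 45.9800 − -21.8730 = 67.8530°.
θ = atan2( sin Δλ · cos φ₂ , cos φ₁ · sin φ₂ − sin φ₁ · cos φ₂ · cos Δλ )
  = atan2(0.91722, -0.04029) = 92.515° → normalised to [0°, 360°): 92.515°.

92.5°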